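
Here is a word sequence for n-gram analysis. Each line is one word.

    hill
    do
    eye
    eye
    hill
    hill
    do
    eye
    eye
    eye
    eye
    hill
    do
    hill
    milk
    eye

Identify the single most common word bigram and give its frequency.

"eye eye", 4 times

Bigram frequencies (highest first):
  eye eye: 4
  hill do: 3
  do eye: 2
  eye hill: 2
  hill hill: 1
  do hill: 1
  … (2 more, each ≤ 1)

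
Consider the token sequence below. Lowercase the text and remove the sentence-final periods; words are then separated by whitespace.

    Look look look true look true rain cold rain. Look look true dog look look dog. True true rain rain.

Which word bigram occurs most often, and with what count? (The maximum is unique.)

Bigram frequencies (highest first):
  look look: 4
  look true: 3
  true rain: 2
  true look: 1
  rain cold: 1
  cold rain: 1
  … (7 more, each ≤ 1)

"look look", 4 times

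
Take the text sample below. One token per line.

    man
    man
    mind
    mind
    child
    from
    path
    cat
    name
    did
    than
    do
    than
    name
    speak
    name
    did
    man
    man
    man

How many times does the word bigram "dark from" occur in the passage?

Scanning the 19 overlapping bigram windows for "dark from":
  (none found)

0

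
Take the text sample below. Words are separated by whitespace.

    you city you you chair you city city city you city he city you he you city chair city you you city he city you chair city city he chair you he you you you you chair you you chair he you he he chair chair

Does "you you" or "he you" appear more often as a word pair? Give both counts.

"you you": 6 occurrences
"he you": 3 occurrences

"you you" (6 vs 3)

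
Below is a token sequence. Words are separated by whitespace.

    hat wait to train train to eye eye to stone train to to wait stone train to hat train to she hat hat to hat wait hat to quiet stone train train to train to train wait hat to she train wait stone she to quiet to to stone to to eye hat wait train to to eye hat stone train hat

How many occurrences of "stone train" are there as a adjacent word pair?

Scanning the 61 overlapping bigram windows for "stone train":
  position 10–11: stone train
  position 15–16: stone train
  position 30–31: stone train
  position 60–61: stone train

4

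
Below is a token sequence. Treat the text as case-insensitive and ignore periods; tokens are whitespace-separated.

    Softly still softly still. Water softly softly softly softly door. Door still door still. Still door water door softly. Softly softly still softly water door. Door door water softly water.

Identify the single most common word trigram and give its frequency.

Trigram frequencies (highest first):
  softly softly softly: 3
  softly still softly: 2
  still softly still: 1
  softly still water: 1
  still water softly: 1
  water softly softly: 1
  … (19 more, each ≤ 1)

"softly softly softly", 3 times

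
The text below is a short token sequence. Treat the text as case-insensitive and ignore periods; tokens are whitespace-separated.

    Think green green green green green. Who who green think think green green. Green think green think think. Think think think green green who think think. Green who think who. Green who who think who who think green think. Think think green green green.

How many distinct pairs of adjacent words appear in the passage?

44 tokens → 43 bigram windows in total.
Repeated bigrams (each contributes count−1 duplicates):
  green green: 9
  think think: 8
  think green: 7
  green think: 4
  green who: 4
  who think: 4
  who who: 3
  think who: 2
  … (1 more repeated)
34 duplicate windows → 43 − 34 = 9 distinct.

9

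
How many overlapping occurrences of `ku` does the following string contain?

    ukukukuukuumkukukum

7

Sliding a length-2 window over the 19 characters (18 positions):
  position 2–3: ku
  position 4–5: ku
  position 6–7: ku
  position 9–10: ku
  position 13–14: ku
  position 15–16: ku
  position 17–18: ku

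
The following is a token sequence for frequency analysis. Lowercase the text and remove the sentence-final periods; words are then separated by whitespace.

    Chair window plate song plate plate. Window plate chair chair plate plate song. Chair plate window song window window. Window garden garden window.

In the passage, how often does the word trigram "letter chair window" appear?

0

Scanning the 21 overlapping trigram windows for "letter chair window":
  (none found)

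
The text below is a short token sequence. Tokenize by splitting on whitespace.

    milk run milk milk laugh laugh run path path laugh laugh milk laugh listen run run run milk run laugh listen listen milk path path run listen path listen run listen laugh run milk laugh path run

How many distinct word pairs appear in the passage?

37 tokens → 36 bigram windows in total.
Repeated bigrams (each contributes count−1 duplicates):
  milk laugh: 3
  run milk: 3
  laugh laugh: 2
  laugh listen: 2
  laugh run: 2
  listen run: 2
  milk run: 2
  path path: 2
  … (3 more repeated)
13 duplicate windows → 36 − 13 = 23 distinct.

23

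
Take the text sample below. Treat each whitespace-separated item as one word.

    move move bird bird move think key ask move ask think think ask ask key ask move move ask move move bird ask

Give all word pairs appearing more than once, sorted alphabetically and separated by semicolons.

ask move; key ask; move ask; move bird; move move

Bigram counts meeting the condition (more than once):
  ask move: 3
  key ask: 2
  move ask: 2
  move bird: 2
  move move: 3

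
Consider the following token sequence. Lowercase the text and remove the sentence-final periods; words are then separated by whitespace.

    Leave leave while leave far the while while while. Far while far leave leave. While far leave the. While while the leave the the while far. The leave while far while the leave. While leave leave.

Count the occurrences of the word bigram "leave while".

Scanning the 35 overlapping bigram windows for "leave while":
  position 2–3: leave while
  position 14–15: leave while
  position 28–29: leave while
  position 33–34: leave while

4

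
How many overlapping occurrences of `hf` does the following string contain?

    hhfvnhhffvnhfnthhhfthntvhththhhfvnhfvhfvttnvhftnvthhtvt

8

Sliding a length-2 window over the 55 characters (54 positions):
  position 2–3: hf
  position 7–8: hf
  position 12–13: hf
  position 18–19: hf
  position 31–32: hf
  position 35–36: hf
  position 38–39: hf
  position 45–46: hf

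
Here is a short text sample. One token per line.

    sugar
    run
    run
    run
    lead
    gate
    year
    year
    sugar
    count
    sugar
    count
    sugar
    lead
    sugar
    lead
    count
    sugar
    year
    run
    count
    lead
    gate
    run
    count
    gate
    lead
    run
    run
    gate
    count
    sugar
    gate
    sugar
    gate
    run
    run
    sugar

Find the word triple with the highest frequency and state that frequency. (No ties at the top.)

"sugar count sugar", 2 times

Trigram frequencies (highest first):
  sugar count sugar: 2
  sugar run run: 1
  run run run: 1
  run run lead: 1
  run lead gate: 1
  lead gate year: 1
  … (29 more, each ≤ 1)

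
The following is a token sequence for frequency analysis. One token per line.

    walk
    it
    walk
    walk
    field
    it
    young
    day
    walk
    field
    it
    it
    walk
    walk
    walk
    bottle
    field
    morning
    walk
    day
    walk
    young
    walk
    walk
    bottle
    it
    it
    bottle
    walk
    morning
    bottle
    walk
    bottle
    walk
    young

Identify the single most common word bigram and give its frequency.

Bigram frequencies (highest first):
  walk walk: 4
  walk bottle: 3
  bottle walk: 3
  it walk: 2
  walk field: 2
  field it: 2
  … (15 more, each ≤ 2)

"walk walk", 4 times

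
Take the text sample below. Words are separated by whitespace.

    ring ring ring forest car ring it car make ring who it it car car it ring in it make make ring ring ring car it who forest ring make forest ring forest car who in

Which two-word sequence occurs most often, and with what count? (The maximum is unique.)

"ring ring", 4 times

Bigram frequencies (highest first):
  ring ring: 4
  ring forest: 2
  forest car: 2
  it car: 2
  make ring: 2
  car it: 2
  … (20 more, each ≤ 2)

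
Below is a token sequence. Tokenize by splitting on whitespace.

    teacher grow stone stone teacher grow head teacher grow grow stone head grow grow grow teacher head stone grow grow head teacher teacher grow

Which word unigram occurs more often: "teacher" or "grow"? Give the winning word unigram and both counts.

"grow" (10 vs 6)

"teacher": 6 occurrences
"grow": 10 occurrences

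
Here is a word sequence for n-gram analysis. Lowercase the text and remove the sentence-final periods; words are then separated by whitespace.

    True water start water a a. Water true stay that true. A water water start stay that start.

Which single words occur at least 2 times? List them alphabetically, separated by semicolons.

Unigram counts meeting the condition (at least 2 times):
  a: 3
  start: 3
  stay: 2
  that: 2
  true: 3
  water: 5

a; start; stay; that; true; water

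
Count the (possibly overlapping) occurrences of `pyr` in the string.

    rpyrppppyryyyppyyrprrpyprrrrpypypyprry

2

Sliding a length-3 window over the 38 characters (36 positions):
  position 2–4: pyr
  position 8–10: pyr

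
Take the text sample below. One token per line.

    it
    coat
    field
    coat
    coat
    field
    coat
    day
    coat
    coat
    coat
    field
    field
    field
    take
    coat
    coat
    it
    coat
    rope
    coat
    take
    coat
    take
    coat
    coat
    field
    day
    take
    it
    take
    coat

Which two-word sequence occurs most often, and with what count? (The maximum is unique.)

"coat coat", 5 times

Bigram frequencies (highest first):
  coat coat: 5
  coat field: 4
  take coat: 4
  it coat: 2
  field coat: 2
  field field: 2
  … (11 more, each ≤ 2)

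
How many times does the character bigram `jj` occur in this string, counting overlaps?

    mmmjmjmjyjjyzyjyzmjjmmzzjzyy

Sliding a length-2 window over the 28 characters (27 positions):
  position 10–11: jj
  position 19–20: jj

2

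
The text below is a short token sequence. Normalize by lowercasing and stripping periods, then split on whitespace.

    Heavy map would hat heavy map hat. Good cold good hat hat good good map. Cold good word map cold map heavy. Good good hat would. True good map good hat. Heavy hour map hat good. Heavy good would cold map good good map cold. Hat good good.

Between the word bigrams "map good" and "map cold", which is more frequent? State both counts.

"map good": 2 occurrences
"map cold": 3 occurrences

"map cold" (3 vs 2)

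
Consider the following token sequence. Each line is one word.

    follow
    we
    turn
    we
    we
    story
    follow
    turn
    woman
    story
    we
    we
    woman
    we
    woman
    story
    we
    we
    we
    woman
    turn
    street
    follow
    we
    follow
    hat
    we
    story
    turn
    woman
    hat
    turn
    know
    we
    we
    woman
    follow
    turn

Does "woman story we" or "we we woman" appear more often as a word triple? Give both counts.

"we we woman" (3 vs 2)

"woman story we": 2 occurrences
"we we woman": 3 occurrences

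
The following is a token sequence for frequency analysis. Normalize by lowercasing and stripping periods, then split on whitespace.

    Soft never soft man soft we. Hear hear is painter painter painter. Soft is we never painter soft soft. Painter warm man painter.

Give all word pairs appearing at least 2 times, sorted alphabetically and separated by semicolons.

painter painter; painter soft

Bigram counts meeting the condition (at least 2 times):
  painter painter: 2
  painter soft: 2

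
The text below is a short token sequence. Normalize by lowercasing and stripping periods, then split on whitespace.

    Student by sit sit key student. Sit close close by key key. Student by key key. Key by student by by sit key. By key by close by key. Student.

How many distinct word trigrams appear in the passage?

30 tokens → 28 trigram windows in total.
Repeated trigrams (each contributes count−1 duplicates):
  by key key: 2
  close by key: 2
2 duplicate windows → 28 − 2 = 26 distinct.

26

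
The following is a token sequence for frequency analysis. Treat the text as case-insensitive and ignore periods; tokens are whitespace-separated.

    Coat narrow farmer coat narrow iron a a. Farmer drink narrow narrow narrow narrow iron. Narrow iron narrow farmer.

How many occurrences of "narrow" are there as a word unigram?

8

Scanning the 19 tokens for "narrow":
  position 2: narrow
  position 5: narrow
  position 11: narrow
  position 12: narrow
  position 13: narrow
  position 14: narrow
  position 16: narrow
  position 18: narrow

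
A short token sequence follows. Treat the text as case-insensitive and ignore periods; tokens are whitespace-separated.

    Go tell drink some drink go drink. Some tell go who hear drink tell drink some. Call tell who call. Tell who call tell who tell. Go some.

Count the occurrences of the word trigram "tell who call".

2

Scanning the 26 overlapping trigram windows for "tell who call":
  position 18–20: tell who call
  position 21–23: tell who call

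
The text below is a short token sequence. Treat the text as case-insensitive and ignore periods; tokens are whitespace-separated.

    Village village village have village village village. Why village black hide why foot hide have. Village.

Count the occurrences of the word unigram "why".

2

Scanning the 16 tokens for "why":
  position 8: why
  position 12: why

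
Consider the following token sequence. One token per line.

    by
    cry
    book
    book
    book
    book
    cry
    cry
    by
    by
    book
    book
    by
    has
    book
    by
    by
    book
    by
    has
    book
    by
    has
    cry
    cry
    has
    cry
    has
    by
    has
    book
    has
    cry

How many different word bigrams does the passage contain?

33 tokens → 32 bigram windows in total.
Repeated bigrams (each contributes count−1 duplicates):
  book book: 4
  book by: 4
  by has: 4
  has book: 3
  has cry: 3
  by book: 2
  by by: 2
  cry cry: 2
  … (1 more repeated)
17 duplicate windows → 32 − 17 = 15 distinct.

15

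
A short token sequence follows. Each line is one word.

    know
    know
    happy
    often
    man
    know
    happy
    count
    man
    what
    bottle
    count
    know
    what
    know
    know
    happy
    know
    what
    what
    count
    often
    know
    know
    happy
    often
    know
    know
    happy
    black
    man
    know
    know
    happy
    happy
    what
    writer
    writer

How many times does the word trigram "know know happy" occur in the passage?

Scanning the 36 overlapping trigram windows for "know know happy":
  position 1–3: know know happy
  position 15–17: know know happy
  position 23–25: know know happy
  position 27–29: know know happy
  position 32–34: know know happy

5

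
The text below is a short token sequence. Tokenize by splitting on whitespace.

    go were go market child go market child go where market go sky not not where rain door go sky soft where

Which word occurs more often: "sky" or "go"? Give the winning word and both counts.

"sky": 2 occurrences
"go": 6 occurrences

"go" (6 vs 2)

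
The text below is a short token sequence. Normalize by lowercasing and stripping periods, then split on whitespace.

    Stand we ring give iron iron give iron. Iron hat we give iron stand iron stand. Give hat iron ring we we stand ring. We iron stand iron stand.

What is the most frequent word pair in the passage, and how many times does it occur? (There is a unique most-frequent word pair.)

"iron stand", 4 times

Bigram frequencies (highest first):
  iron stand: 4
  give iron: 3
  iron iron: 2
  stand iron: 2
  ring we: 2
  stand we: 1
  … (14 more, each ≤ 1)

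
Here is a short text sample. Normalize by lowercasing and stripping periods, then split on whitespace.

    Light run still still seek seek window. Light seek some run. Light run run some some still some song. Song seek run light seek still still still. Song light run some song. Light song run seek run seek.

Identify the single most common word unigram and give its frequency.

"run", 8 times

Unigram frequencies (highest first):
  run: 8
  seek: 7
  light: 6
  still: 6
  some: 5
  song: 5
  … (1 more, each ≤ 1)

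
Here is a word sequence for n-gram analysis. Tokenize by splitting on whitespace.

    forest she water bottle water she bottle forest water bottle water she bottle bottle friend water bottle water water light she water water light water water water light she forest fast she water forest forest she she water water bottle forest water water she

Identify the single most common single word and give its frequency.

Unigram frequencies (highest first):
  water: 17
  she: 9
  bottle: 7
  forest: 6
  light: 3
  friend: 1
  … (1 more, each ≤ 1)

"water", 17 times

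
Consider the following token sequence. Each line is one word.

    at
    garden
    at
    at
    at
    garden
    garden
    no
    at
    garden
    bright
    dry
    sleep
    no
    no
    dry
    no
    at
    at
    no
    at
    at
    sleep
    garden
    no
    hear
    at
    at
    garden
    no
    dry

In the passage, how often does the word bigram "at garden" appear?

4

Scanning the 30 overlapping bigram windows for "at garden":
  position 1–2: at garden
  position 5–6: at garden
  position 9–10: at garden
  position 28–29: at garden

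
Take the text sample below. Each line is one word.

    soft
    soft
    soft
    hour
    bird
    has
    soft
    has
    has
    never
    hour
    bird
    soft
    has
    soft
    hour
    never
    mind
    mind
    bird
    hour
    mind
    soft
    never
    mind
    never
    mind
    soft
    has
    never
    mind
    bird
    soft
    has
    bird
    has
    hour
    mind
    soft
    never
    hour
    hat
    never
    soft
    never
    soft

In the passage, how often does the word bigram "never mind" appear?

Scanning the 45 overlapping bigram windows for "never mind":
  position 17–18: never mind
  position 24–25: never mind
  position 26–27: never mind
  position 30–31: never mind

4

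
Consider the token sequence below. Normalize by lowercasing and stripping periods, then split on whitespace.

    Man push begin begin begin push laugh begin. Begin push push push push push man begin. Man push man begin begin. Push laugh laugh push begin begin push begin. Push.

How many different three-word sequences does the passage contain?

20

30 tokens → 28 trigram windows in total.
Repeated trigrams (each contributes count−1 duplicates):
  begin begin push: 4
  push push push: 3
  begin push laugh: 2
  push begin begin: 2
  push man begin: 2
8 duplicate windows → 28 − 8 = 20 distinct.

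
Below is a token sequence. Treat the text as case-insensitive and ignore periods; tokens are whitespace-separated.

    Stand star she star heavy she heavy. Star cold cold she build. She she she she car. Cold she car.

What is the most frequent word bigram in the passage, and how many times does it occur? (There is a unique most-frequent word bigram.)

"she she", 3 times

Bigram frequencies (highest first):
  she she: 3
  cold she: 2
  she car: 2
  stand star: 1
  star she: 1
  she star: 1
  … (9 more, each ≤ 1)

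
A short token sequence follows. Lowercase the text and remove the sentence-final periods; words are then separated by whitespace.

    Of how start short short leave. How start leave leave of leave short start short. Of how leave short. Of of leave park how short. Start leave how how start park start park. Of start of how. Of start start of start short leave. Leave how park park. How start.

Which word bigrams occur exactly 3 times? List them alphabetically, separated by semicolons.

leave how; of how; of start; start short

Bigram counts meeting the condition (exactly 3 times):
  leave how: 3
  of how: 3
  of start: 3
  start short: 3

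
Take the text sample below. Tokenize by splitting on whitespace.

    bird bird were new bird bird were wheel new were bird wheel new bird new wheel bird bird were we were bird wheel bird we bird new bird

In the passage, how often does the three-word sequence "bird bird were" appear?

3

Scanning the 26 overlapping trigram windows for "bird bird were":
  position 1–3: bird bird were
  position 5–7: bird bird were
  position 17–19: bird bird were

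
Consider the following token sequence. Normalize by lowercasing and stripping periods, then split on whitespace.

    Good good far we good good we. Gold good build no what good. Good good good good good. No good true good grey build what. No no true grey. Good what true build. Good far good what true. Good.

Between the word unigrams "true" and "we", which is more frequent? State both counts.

"true" (4 vs 2)

"true": 4 occurrences
"we": 2 occurrences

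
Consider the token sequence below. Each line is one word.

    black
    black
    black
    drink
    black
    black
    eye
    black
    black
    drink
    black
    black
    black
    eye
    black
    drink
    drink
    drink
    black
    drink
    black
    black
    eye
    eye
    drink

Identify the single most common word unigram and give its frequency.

Unigram frequencies (highest first):
  black: 14
  drink: 7
  eye: 4

"black", 14 times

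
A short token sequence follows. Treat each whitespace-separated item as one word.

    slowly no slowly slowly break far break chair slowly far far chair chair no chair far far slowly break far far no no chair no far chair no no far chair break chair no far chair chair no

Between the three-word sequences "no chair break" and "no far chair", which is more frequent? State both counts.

"no far chair" (3 vs 0)

"no chair break": 0 occurrences
"no far chair": 3 occurrences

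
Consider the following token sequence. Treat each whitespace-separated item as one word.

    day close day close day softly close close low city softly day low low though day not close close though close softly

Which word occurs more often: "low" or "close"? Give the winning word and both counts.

"low": 3 occurrences
"close": 7 occurrences

"close" (7 vs 3)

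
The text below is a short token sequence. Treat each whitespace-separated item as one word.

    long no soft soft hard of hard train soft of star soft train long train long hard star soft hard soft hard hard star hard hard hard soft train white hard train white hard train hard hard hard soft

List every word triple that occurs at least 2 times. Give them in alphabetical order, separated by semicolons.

hard hard hard; hard hard soft; train white hard; white hard train

Trigram counts meeting the condition (at least 2 times):
  hard hard hard: 2
  hard hard soft: 2
  train white hard: 2
  white hard train: 2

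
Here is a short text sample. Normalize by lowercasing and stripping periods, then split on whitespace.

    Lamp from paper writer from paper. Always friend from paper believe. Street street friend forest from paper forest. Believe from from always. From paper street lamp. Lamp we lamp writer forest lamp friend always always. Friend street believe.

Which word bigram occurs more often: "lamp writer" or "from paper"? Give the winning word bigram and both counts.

"from paper" (5 vs 1)

"lamp writer": 1 occurrence
"from paper": 5 occurrences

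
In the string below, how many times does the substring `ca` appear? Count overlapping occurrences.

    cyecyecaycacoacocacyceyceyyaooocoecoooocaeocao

5

Sliding a length-2 window over the 46 characters (45 positions):
  position 7–8: ca
  position 10–11: ca
  position 17–18: ca
  position 40–41: ca
  position 44–45: ca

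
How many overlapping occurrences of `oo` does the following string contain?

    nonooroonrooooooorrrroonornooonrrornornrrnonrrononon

11

Sliding a length-2 window over the 52 characters (51 positions):
  position 4–5: oo
  position 7–8: oo
  position 11–12: oo
  position 12–13: oo
  position 13–14: oo
  position 14–15: oo
  position 15–16: oo
  position 16–17: oo
  position 22–23: oo
  position 28–29: oo
  … (1 more)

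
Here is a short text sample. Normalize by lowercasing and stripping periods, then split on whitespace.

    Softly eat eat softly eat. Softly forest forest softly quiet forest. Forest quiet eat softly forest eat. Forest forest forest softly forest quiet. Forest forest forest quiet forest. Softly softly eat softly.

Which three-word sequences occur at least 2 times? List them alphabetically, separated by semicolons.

eat softly forest; forest forest forest; forest forest quiet; forest forest softly; forest quiet forest; quiet forest forest; softly eat softly

Trigram counts meeting the condition (at least 2 times):
  eat softly forest: 2
  forest forest forest: 2
  forest forest quiet: 2
  forest forest softly: 2
  forest quiet forest: 2
  quiet forest forest: 2
  softly eat softly: 2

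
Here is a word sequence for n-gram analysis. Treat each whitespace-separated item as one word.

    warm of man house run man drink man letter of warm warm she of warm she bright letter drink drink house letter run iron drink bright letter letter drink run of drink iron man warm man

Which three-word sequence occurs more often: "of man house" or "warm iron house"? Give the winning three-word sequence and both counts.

"of man house": 1 occurrence
"warm iron house": 0 occurrences

"of man house" (1 vs 0)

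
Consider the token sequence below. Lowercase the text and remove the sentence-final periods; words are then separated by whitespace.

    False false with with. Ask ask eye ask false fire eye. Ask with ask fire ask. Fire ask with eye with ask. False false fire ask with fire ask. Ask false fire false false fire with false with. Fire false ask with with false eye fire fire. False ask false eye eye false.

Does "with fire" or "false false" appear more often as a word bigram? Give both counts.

"false false" (3 vs 2)

"with fire": 2 occurrences
"false false": 3 occurrences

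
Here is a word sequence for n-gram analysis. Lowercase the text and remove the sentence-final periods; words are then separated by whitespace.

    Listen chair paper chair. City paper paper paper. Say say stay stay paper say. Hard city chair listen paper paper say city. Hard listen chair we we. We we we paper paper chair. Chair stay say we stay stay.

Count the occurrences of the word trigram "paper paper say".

Scanning the 37 overlapping trigram windows for "paper paper say":
  position 7–9: paper paper say
  position 19–21: paper paper say

2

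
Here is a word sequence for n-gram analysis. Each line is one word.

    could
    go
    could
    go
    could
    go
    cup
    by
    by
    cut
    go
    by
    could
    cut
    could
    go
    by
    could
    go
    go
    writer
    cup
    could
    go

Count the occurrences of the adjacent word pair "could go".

6

Scanning the 23 overlapping bigram windows for "could go":
  position 1–2: could go
  position 3–4: could go
  position 5–6: could go
  position 15–16: could go
  position 18–19: could go
  position 23–24: could go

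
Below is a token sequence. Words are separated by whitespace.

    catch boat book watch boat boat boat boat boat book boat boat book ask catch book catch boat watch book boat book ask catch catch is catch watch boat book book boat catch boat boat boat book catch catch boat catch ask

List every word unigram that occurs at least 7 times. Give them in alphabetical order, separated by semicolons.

boat; book; catch

Unigram counts meeting the condition (at least 7 times):
  boat: 16
  book: 9
  catch: 10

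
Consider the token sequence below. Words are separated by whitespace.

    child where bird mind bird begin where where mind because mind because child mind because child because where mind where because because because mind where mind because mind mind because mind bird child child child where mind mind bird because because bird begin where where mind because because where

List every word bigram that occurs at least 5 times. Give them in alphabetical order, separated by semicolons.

mind because; where mind

Bigram counts meeting the condition (at least 5 times):
  mind because: 6
  where mind: 5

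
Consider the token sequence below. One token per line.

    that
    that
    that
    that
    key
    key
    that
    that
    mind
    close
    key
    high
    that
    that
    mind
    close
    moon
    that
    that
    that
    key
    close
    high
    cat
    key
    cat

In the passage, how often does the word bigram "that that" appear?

7

Scanning the 25 overlapping bigram windows for "that that":
  position 1–2: that that
  position 2–3: that that
  position 3–4: that that
  position 7–8: that that
  position 13–14: that that
  position 18–19: that that
  position 19–20: that that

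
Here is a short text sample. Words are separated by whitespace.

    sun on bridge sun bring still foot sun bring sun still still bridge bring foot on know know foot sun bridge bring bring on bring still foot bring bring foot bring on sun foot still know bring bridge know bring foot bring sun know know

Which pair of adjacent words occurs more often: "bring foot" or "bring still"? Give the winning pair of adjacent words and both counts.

"bring foot" (3 vs 2)

"bring foot": 3 occurrences
"bring still": 2 occurrences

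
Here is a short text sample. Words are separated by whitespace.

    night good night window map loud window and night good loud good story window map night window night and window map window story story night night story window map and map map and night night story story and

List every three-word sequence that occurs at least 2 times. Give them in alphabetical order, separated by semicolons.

Trigram counts meeting the condition (at least 2 times):
  night night story: 2
  story window map: 2

night night story; story window map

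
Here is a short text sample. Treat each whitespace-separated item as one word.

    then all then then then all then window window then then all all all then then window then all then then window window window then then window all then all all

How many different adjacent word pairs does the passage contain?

8

31 tokens → 30 bigram windows in total.
Repeated bigrams (each contributes count−1 duplicates):
  then then: 6
  all then: 5
  then all: 5
  then window: 4
  all all: 3
  window then: 3
  window window: 3
22 duplicate windows → 30 − 22 = 8 distinct.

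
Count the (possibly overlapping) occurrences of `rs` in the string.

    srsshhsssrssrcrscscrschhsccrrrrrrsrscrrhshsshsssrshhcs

7

Sliding a length-2 window over the 54 characters (53 positions):
  position 2–3: rs
  position 10–11: rs
  position 15–16: rs
  position 20–21: rs
  position 33–34: rs
  position 35–36: rs
  position 49–50: rs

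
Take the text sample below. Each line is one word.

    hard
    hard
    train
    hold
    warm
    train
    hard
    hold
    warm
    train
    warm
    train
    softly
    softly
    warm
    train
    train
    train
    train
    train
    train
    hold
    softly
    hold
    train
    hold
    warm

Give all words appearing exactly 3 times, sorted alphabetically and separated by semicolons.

hard; softly

Unigram counts meeting the condition (exactly 3 times):
  hard: 3
  softly: 3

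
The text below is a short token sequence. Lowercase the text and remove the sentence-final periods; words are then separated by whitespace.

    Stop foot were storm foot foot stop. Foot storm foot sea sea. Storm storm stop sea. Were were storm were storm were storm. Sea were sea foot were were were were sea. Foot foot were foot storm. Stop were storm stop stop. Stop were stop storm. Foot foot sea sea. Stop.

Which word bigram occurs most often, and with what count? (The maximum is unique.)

Bigram frequencies (highest first):
  were storm: 5
  were were: 4
  foot were: 3
  storm foot: 3
  foot foot: 3
  storm stop: 3
  … (19 more, each ≤ 2)

"were storm", 5 times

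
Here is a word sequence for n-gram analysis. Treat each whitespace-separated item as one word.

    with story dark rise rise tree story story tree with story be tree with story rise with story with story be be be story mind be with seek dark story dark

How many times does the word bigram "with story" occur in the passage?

Scanning the 30 overlapping bigram windows for "with story":
  position 1–2: with story
  position 10–11: with story
  position 14–15: with story
  position 17–18: with story
  position 19–20: with story

5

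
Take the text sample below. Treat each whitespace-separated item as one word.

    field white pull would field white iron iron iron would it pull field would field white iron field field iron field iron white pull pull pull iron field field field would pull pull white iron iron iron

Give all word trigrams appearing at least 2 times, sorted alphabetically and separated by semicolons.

field white iron; iron field field; iron iron iron; white iron iron; would field white

Trigram counts meeting the condition (at least 2 times):
  field white iron: 2
  iron field field: 2
  iron iron iron: 2
  white iron iron: 2
  would field white: 2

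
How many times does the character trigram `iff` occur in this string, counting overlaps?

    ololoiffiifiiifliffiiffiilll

Sliding a length-3 window over the 28 characters (26 positions):
  position 6–8: iff
  position 17–19: iff
  position 21–23: iff

3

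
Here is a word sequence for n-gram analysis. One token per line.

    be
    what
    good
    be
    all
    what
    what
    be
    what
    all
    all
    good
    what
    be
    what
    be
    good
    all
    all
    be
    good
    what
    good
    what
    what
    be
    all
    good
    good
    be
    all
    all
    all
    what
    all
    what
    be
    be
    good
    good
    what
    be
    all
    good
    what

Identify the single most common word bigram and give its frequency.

"what be", 6 times

Bigram frequencies (highest first):
  what be: 6
  good what: 5
  be all: 4
  all all: 4
  be what: 3
  all what: 3
  … (10 more, each ≤ 3)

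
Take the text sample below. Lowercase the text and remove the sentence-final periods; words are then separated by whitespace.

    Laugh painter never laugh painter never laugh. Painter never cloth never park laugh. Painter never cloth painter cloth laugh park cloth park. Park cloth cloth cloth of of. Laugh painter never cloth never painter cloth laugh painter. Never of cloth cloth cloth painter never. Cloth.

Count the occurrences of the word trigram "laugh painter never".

6

Scanning the 43 overlapping trigram windows for "laugh painter never":
  position 1–3: laugh painter never
  position 4–6: laugh painter never
  position 7–9: laugh painter never
  position 13–15: laugh painter never
  position 29–31: laugh painter never
  position 36–38: laugh painter never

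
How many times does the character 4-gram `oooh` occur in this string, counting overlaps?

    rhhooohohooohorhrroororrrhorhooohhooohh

Sliding a length-4 window over the 39 characters (36 positions):
  position 4–7: oooh
  position 10–13: oooh
  position 30–33: oooh
  position 35–38: oooh

4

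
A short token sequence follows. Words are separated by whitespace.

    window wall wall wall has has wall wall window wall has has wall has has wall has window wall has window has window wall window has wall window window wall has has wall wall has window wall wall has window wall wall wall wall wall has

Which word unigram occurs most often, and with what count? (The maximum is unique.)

Unigram frequencies (highest first):
  wall: 21
  has: 15
  window: 10

"wall", 21 times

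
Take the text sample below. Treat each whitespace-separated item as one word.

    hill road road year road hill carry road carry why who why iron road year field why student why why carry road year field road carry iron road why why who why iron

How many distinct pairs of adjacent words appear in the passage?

33 tokens → 32 bigram windows in total.
Repeated bigrams (each contributes count−1 duplicates):
  road year: 3
  carry road: 2
  iron road: 2
  road carry: 2
  who why: 2
  why iron: 2
  why who: 2
  why why: 2
  … (1 more repeated)
10 duplicate windows → 32 − 10 = 22 distinct.

22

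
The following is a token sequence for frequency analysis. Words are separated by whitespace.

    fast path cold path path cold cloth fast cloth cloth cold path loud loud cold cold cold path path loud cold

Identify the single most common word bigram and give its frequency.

"cold path", 3 times

Bigram frequencies (highest first):
  cold path: 3
  path cold: 2
  path path: 2
  path loud: 2
  loud cold: 2
  cold cold: 2
  … (7 more, each ≤ 1)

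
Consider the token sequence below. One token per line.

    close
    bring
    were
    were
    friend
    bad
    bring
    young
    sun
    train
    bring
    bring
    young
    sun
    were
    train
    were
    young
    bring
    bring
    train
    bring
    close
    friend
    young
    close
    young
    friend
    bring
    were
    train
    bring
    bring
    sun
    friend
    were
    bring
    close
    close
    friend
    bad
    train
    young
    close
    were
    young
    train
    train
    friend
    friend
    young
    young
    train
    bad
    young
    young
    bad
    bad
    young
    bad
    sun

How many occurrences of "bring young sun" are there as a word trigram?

Scanning the 59 overlapping trigram windows for "bring young sun":
  position 7–9: bring young sun
  position 12–14: bring young sun

2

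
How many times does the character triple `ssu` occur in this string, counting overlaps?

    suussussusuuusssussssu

4

Sliding a length-3 window over the 22 characters (20 positions):
  position 4–6: ssu
  position 7–9: ssu
  position 15–17: ssu
  position 20–22: ssu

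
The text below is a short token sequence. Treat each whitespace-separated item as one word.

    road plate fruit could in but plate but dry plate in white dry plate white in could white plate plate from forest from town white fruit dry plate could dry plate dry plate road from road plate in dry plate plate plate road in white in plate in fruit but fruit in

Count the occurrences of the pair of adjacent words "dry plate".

6

Scanning the 51 overlapping bigram windows for "dry plate":
  position 9–10: dry plate
  position 13–14: dry plate
  position 27–28: dry plate
  position 30–31: dry plate
  position 32–33: dry plate
  position 39–40: dry plate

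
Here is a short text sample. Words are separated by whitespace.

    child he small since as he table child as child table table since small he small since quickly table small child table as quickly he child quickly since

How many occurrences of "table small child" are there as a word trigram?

1

Scanning the 26 overlapping trigram windows for "table small child":
  position 19–21: table small child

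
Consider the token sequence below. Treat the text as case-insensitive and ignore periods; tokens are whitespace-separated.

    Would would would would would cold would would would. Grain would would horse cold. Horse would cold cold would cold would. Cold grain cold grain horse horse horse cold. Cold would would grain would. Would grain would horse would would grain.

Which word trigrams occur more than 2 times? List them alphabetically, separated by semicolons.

Trigram counts meeting the condition (more than 2 times):
  would grain would: 3
  would would grain: 4
  would would would: 4

would grain would; would would grain; would would would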